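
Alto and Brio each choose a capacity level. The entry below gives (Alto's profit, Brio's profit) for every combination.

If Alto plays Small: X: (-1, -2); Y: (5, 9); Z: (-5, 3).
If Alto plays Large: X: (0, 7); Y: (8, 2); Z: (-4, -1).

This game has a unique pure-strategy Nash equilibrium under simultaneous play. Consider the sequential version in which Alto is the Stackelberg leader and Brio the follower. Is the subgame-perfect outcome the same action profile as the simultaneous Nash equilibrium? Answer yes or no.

Brio best-responds to each possible Alto move:
- Small: Brio compares -2, 9, 3 and picks Y; Alto would get 5.
- Large: Brio compares 7, 2, -1 and picks X; Alto would get 0.
Alto's induced payoffs are 5, 0, so Alto commits to Small. Subgame-perfect outcome: (Small, Y) with payoffs (5, 9).
Now find the simultaneous Nash equilibrium.
Alto's best replies: X→Large; Y→Large; Z→Large.
Brio's best replies: Small→Y; Large→X.
Only (Large, X) has each player best-responding; Nash payoffs (0, 7).
Sequential outcome (Small, Y) differs from the Nash profile (Large, X).

no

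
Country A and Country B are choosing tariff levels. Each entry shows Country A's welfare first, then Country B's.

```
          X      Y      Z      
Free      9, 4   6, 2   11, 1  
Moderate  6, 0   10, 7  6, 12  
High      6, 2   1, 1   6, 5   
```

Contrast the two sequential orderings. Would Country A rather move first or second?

second

If Country A leads: Country B's best replies are Free→X, Moderate→Z, High→Z; Country A's induced payoffs 9, 6, 6; outcome (Free, X), payoffs (9, 4).
If Country B leads: Country A's best replies are X→Free, Y→Moderate, Z→Free; Country B's induced payoffs 4, 7, 1; outcome (Moderate, Y), payoffs (10, 7).
Country A gets 9 moving first and 10 moving second, so Country A prefers to move second.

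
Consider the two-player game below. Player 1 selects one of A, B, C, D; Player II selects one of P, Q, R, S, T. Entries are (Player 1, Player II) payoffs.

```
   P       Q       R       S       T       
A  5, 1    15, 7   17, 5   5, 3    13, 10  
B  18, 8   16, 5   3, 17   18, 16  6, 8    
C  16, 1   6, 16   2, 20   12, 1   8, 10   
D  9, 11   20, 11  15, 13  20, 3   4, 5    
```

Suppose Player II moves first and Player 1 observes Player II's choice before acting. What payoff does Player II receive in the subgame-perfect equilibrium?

11

Backward induction with Player II moving first.
- P → Player 1 plays B (best of 5, 18, 16, 9); Player II gets 8.
- Q → Player 1 plays D (best of 15, 16, 6, 20); Player II gets 11.
- R → Player 1 plays A (best of 17, 3, 2, 15); Player II gets 5.
- S → Player 1 plays D (best of 5, 18, 12, 20); Player II gets 3.
- T → Player 1 plays A (best of 13, 6, 8, 4); Player II gets 10.
Maximizing over 8, 11, 5, 3, 10, Player II chooses Q. Subgame-perfect outcome: (D, Q) with payoffs (20, 11).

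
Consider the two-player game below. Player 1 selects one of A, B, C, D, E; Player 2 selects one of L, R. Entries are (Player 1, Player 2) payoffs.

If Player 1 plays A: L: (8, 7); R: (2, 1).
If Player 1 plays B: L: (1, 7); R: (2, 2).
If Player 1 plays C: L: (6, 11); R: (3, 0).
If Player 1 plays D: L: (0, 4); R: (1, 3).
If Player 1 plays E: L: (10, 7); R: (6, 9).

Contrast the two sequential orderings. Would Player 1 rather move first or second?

first

If Player 1 leads: Player 2's best replies are A→L, B→L, C→L, D→L, E→R; Player 1's induced payoffs 8, 1, 6, 0, 6; outcome (A, L), payoffs (8, 7).
If Player 2 leads: Player 1's best replies are L→E, R→E; Player 2's induced payoffs 7, 9; outcome (E, R), payoffs (6, 9).
Player 1 gets 8 moving first and 6 moving second, so Player 1 prefers to move first.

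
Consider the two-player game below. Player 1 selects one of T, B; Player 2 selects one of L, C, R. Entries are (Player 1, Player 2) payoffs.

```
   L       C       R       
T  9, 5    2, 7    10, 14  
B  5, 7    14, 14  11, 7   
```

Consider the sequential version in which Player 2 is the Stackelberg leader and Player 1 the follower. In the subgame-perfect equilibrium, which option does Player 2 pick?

Player 1 best-responds to each possible Player 2 move:
- L: BR = T, leader payoff 5.
- C: BR = B, leader payoff 14.
- R: BR = B, leader payoff 7.
Maximizing over 5, 14, 7, Player 2 chooses C. Subgame-perfect outcome: (B, C) with payoffs (14, 14).

C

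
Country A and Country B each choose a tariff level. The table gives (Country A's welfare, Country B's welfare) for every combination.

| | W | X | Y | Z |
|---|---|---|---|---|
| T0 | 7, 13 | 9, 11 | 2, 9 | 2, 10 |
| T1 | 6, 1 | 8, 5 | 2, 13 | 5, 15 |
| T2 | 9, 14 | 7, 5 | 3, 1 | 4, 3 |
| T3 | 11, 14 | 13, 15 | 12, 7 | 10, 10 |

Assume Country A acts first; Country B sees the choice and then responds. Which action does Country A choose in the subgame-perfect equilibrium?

T3

Work backward from Country B's decision.
- T0 → Country B plays W (best of 13, 11, 9, 10); Country A gets 7.
- T1 → Country B plays Z (best of 1, 5, 13, 15); Country A gets 5.
- T2 → Country B plays W (best of 14, 5, 1, 3); Country A gets 9.
- T3 → Country B plays X (best of 14, 15, 7, 10); Country A gets 13.
Among 7, 5, 9, 13, the best is 13 at T3. Subgame-perfect outcome: (T3, X) with payoffs (13, 15).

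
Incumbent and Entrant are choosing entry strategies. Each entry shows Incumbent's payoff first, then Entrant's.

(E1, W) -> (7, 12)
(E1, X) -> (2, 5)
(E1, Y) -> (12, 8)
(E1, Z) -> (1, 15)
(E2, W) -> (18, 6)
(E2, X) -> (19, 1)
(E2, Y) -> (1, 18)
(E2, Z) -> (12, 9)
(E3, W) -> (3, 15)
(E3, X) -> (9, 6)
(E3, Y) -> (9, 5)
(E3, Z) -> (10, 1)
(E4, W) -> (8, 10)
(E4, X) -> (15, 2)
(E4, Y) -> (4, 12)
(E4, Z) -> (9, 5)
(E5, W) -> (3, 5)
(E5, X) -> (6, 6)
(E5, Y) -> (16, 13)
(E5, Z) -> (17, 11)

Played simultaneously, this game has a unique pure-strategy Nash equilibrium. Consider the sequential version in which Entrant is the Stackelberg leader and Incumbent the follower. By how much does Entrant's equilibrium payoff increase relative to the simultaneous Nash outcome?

Solve by backward induction (Entrant leads).
- W: BR = E2, leader payoff 6.
- X: BR = E2, leader payoff 1.
- Y: BR = E5, leader payoff 13.
- Z: BR = E5, leader payoff 11.
Among 6, 1, 13, 11, the best is 13 at Y. Subgame-perfect outcome: (E5, Y) with payoffs (16, 13).
For the simultaneous game, intersect best replies.
Incumbent's best replies: W→E2; X→E2; Y→E5; Z→E5.
Entrant's best replies: E1→Z; E2→Y; E3→W; E4→Y; E5→Y.
The unique mutual best reply is (E5, Y), giving (16, 13).
Entrant's commitment gain: 13 − 13 = 0.

0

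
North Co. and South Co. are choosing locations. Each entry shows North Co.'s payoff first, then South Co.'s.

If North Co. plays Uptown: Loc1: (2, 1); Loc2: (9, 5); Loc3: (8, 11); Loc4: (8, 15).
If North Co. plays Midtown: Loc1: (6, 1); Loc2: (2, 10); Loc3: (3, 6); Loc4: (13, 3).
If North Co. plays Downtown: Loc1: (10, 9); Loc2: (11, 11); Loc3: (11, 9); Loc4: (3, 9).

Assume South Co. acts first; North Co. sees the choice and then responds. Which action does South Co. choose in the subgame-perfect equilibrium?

Loc2

Solve by backward induction (South Co. leads).
- Loc1 → North Co. plays Downtown (best of 2, 6, 10); South Co. gets 9.
- Loc2 → North Co. plays Downtown (best of 9, 2, 11); South Co. gets 11.
- Loc3 → North Co. plays Downtown (best of 8, 3, 11); South Co. gets 9.
- Loc4 → North Co. plays Midtown (best of 8, 13, 3); South Co. gets 3.
Maximizing over 9, 11, 9, 3, South Co. chooses Loc2. Subgame-perfect outcome: (Downtown, Loc2) with payoffs (11, 11).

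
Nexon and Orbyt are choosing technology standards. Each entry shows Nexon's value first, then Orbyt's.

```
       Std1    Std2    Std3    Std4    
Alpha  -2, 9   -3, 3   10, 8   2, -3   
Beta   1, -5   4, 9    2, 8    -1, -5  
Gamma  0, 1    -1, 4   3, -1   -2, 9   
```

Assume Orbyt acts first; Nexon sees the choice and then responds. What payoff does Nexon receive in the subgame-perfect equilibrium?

4

Solve by backward induction (Orbyt leads).
- Std1: Nexon compares -2, 1, 0 and picks Beta; Orbyt would get -5.
- Std2: Nexon compares -3, 4, -1 and picks Beta; Orbyt would get 9.
- Std3: Nexon compares 10, 2, 3 and picks Alpha; Orbyt would get 8.
- Std4: Nexon compares 2, -1, -2 and picks Alpha; Orbyt would get -3.
Maximizing over -5, 9, 8, -3, Orbyt chooses Std2. Subgame-perfect outcome: (Beta, Std2) with payoffs (4, 9).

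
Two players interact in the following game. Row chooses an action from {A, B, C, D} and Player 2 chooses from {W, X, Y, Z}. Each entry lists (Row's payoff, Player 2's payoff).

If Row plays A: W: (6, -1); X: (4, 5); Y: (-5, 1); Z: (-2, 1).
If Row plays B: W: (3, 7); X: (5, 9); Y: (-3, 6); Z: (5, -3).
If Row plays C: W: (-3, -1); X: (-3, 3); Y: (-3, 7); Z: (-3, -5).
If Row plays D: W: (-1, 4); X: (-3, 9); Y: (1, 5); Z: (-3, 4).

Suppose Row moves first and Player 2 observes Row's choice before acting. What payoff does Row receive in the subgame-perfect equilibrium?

Work backward from Player 2's decision.
- A → Player 2 plays X (best of -1, 5, 1, 1); Row gets 4.
- B → Player 2 plays X (best of 7, 9, 6, -3); Row gets 5.
- C → Player 2 plays Y (best of -1, 3, 7, -5); Row gets -3.
- D → Player 2 plays X (best of 4, 9, 5, 4); Row gets -3.
Row's induced payoffs are 4, 5, -3, -3, so Row commits to B. Subgame-perfect outcome: (B, X) with payoffs (5, 9).

5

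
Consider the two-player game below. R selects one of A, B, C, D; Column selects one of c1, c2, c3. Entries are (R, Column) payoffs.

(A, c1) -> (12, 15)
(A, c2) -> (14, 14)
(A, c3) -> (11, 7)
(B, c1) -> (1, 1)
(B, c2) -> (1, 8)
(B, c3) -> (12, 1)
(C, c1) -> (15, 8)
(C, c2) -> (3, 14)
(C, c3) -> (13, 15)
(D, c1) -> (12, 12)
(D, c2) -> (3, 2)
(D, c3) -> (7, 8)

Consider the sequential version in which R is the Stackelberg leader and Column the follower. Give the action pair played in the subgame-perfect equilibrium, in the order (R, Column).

(C, c3)

Column best-responds to each possible R move:
- A: Column compares 15, 14, 7 and picks c1; R would get 12.
- B: Column compares 1, 8, 1 and picks c2; R would get 1.
- C: Column compares 8, 14, 15 and picks c3; R would get 13.
- D: Column compares 12, 2, 8 and picks c1; R would get 12.
R's induced payoffs are 12, 1, 13, 12, so R commits to C. Subgame-perfect outcome: (C, c3) with payoffs (13, 15).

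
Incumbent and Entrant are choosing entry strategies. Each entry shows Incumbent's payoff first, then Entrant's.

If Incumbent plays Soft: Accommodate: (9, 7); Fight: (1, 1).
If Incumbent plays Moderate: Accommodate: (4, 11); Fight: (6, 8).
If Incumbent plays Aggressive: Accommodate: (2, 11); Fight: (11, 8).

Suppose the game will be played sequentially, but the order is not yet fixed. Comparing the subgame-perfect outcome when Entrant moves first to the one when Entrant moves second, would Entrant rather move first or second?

If Incumbent leads: Entrant's best replies are Soft→Accommodate, Moderate→Accommodate, Aggressive→Accommodate; Incumbent's induced payoffs 9, 4, 2; outcome (Soft, Accommodate), payoffs (9, 7).
If Entrant leads: Incumbent's best replies are Accommodate→Soft, Fight→Aggressive; Entrant's induced payoffs 7, 8; outcome (Aggressive, Fight), payoffs (11, 8).
Entrant gets 8 moving first and 7 moving second, so Entrant prefers to move first.

first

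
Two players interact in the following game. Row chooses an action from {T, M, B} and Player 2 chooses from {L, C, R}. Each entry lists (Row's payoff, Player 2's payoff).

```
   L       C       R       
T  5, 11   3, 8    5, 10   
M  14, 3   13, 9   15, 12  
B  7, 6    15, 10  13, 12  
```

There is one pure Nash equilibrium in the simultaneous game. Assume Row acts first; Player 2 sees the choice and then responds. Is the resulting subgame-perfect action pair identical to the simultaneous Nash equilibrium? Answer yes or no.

yes

Work backward from Player 2's decision.
- T: Player 2 compares 11, 8, 10 and picks L; Row would get 5.
- M: Player 2 compares 3, 9, 12 and picks R; Row would get 15.
- B: Player 2 compares 6, 10, 12 and picks R; Row would get 13.
Maximizing over 5, 15, 13, Row chooses M. Subgame-perfect outcome: (M, R) with payoffs (15, 12).
For the simultaneous game, intersect best replies.
Row's best replies: L→M; C→B; R→M.
Player 2's best replies: T→L; M→R; B→R.
The unique mutual best reply is (M, R), giving (15, 12).
Sequential outcome (M, R) coincides with the Nash profile (M, R).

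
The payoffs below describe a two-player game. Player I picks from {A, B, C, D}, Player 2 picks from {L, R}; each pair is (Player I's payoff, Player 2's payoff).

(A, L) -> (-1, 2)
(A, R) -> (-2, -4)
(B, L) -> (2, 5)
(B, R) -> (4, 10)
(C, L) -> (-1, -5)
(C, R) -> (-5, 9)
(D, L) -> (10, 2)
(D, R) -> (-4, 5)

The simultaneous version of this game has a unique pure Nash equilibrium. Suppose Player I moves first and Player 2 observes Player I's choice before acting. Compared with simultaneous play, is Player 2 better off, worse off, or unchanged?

Work backward from Player 2's decision.
- A: Player 2 compares 2, -4 and picks L; Player I would get -1.
- B: Player 2 compares 5, 10 and picks R; Player I would get 4.
- C: Player 2 compares -5, 9 and picks R; Player I would get -5.
- D: Player 2 compares 2, 5 and picks R; Player I would get -4.
Player I's induced payoffs are -1, 4, -5, -4, so Player I commits to B. Subgame-perfect outcome: (B, R) with payoffs (4, 10).
For the simultaneous game, intersect best replies.
Player I's best replies: L→D; R→B.
Player 2's best replies: A→L; B→R; C→R; D→R.
The unique mutual best reply is (B, R), giving (4, 10).
Player 2 earns 10 sequentially versus 10 at the Nash outcome: unchanged.

unchanged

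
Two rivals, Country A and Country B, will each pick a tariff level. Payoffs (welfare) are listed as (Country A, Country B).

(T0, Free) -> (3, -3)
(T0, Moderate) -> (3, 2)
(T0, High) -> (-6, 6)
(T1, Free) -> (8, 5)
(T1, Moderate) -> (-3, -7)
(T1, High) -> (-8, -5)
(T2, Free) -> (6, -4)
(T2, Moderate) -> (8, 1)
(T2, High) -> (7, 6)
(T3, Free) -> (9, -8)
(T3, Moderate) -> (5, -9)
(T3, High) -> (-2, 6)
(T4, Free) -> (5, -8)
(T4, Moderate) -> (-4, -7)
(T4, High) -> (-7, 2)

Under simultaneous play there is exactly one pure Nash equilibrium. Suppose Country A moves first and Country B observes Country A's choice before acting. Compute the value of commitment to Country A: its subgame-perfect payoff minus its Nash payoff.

1

Country B best-responds to each possible Country A move:
- T0 → Country B plays High (best of -3, 2, 6); Country A gets -6.
- T1 → Country B plays Free (best of 5, -7, -5); Country A gets 8.
- T2 → Country B plays High (best of -4, 1, 6); Country A gets 7.
- T3 → Country B plays High (best of -8, -9, 6); Country A gets -2.
- T4 → Country B plays High (best of -8, -7, 2); Country A gets -7.
Maximizing over -6, 8, 7, -2, -7, Country A chooses T1. Subgame-perfect outcome: (T1, Free) with payoffs (8, 5).
Now find the simultaneous Nash equilibrium.
Country A's best replies: Free→T3; Moderate→T2; High→T2.
Country B's best replies: T0→High; T1→Free; T2→High; T3→High; T4→High.
Only (T2, High) has each player best-responding; Nash payoffs (7, 6).
Country A's commitment gain: 8 − 7 = 1.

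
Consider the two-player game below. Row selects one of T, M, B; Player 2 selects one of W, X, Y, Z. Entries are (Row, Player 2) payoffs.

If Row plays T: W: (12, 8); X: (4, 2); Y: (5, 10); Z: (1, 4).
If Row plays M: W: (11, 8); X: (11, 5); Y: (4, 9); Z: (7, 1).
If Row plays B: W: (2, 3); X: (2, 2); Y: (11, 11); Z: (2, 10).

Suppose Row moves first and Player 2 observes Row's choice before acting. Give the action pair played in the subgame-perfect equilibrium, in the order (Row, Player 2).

Player 2 best-responds to each possible Row move:
- T: Player 2 compares 8, 2, 10, 4 and picks Y; Row would get 5.
- M: Player 2 compares 8, 5, 9, 1 and picks Y; Row would get 4.
- B: Player 2 compares 3, 2, 11, 10 and picks Y; Row would get 11.
Row's induced payoffs are 5, 4, 11, so Row commits to B. Subgame-perfect outcome: (B, Y) with payoffs (11, 11).

(B, Y)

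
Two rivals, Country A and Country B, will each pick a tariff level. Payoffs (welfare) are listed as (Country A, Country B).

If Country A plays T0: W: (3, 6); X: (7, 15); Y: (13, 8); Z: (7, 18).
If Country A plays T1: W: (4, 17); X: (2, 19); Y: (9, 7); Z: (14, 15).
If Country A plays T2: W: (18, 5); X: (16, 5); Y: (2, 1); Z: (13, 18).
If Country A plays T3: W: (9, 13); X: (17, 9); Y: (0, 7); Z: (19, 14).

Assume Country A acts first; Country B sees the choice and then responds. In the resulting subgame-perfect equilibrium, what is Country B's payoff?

14

Solve by backward induction (Country A leads).
- T0: Country B compares 6, 15, 8, 18 and picks Z; Country A would get 7.
- T1: Country B compares 17, 19, 7, 15 and picks X; Country A would get 2.
- T2: Country B compares 5, 5, 1, 18 and picks Z; Country A would get 13.
- T3: Country B compares 13, 9, 7, 14 and picks Z; Country A would get 19.
Country A's induced payoffs are 7, 2, 13, 19, so Country A commits to T3. Subgame-perfect outcome: (T3, Z) with payoffs (19, 14).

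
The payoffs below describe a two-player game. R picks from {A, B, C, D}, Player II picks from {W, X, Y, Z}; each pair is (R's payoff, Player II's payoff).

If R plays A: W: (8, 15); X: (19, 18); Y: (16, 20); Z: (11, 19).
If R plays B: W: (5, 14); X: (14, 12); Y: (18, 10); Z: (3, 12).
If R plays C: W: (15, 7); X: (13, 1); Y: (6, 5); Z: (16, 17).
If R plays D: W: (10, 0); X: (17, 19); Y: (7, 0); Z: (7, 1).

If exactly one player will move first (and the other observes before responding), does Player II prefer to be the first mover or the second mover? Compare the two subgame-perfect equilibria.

second

If R leads: Player II's best replies are A→Y, B→W, C→Z, D→X; R's induced payoffs 16, 5, 16, 17; outcome (D, X), payoffs (17, 19).
If Player II leads: R's best replies are W→C, X→A, Y→B, Z→C; Player II's induced payoffs 7, 18, 10, 17; outcome (A, X), payoffs (19, 18).
Player II gets 18 moving first and 19 moving second, so Player II prefers to move second.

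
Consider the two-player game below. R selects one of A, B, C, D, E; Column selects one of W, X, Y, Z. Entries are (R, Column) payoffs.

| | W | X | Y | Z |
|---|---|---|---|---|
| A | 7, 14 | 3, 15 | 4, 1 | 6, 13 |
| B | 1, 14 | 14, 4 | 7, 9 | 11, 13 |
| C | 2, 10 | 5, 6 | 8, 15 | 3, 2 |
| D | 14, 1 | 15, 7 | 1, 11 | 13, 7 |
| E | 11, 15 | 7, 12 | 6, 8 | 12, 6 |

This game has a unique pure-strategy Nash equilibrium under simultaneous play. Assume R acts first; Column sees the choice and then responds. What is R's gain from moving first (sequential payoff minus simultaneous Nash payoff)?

Column best-responds to each possible R move:
- A: BR = X, leader payoff 3.
- B: BR = W, leader payoff 1.
- C: BR = Y, leader payoff 8.
- D: BR = Y, leader payoff 1.
- E: BR = W, leader payoff 11.
R's induced payoffs are 3, 1, 8, 1, 11, so R commits to E. Subgame-perfect outcome: (E, W) with payoffs (11, 15).
For the simultaneous game, intersect best replies.
R's best replies: W→D; X→D; Y→C; Z→D.
Column's best replies: A→X; B→W; C→Y; D→Y; E→W.
Only (C, Y) has each player best-responding; Nash payoffs (8, 15).
R's commitment gain: 11 − 8 = 3.

3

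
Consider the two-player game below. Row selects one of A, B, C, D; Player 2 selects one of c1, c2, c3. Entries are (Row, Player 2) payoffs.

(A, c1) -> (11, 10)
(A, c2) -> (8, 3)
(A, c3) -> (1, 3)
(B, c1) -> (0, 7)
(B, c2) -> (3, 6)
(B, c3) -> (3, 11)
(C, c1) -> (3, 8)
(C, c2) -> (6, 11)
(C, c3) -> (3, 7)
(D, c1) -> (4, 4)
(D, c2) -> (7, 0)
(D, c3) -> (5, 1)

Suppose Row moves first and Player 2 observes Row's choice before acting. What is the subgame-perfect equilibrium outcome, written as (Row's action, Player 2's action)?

(A, c1)

Player 2 best-responds to each possible Row move:
- A → Player 2 plays c1 (best of 10, 3, 3); Row gets 11.
- B → Player 2 plays c3 (best of 7, 6, 11); Row gets 3.
- C → Player 2 plays c2 (best of 8, 11, 7); Row gets 6.
- D → Player 2 plays c1 (best of 4, 0, 1); Row gets 4.
Maximizing over 11, 3, 6, 4, Row chooses A. Subgame-perfect outcome: (A, c1) with payoffs (11, 10).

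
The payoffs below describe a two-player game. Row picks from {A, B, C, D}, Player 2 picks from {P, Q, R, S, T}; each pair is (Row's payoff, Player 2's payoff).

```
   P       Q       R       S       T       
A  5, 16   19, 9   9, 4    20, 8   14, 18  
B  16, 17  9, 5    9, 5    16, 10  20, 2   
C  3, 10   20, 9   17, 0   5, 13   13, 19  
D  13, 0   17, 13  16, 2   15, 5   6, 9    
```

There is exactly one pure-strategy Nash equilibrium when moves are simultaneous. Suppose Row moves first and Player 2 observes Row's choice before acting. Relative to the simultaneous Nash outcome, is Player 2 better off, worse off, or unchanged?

worse off

Backward induction with Row moving first.
- A → Player 2 plays T (best of 16, 9, 4, 8, 18); Row gets 14.
- B → Player 2 plays P (best of 17, 5, 5, 10, 2); Row gets 16.
- C → Player 2 plays T (best of 10, 9, 0, 13, 19); Row gets 13.
- D → Player 2 plays Q (best of 0, 13, 2, 5, 9); Row gets 17.
Among 14, 16, 13, 17, the best is 17 at D. Subgame-perfect outcome: (D, Q) with payoffs (17, 13).
For the simultaneous game, intersect best replies.
Row's best replies: P→B; Q→C; R→C; S→A; T→B.
Player 2's best replies: A→T; B→P; C→T; D→Q.
The unique mutual best reply is (B, P), giving (16, 17).
Player 2 earns 13 sequentially versus 17 at the Nash outcome: worse off.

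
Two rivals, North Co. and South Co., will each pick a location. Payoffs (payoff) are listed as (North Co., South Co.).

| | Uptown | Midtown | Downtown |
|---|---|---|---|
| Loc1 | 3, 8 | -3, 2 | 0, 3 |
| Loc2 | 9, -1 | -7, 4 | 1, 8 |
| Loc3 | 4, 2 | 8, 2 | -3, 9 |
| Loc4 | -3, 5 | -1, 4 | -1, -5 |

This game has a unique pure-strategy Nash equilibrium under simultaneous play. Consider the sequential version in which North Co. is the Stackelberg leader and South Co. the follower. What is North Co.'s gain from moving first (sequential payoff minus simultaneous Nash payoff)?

Backward induction with North Co. moving first.
- Loc1: South Co. compares 8, 2, 3 and picks Uptown; North Co. would get 3.
- Loc2: South Co. compares -1, 4, 8 and picks Downtown; North Co. would get 1.
- Loc3: South Co. compares 2, 2, 9 and picks Downtown; North Co. would get -3.
- Loc4: South Co. compares 5, 4, -5 and picks Uptown; North Co. would get -3.
Maximizing over 3, 1, -3, -3, North Co. chooses Loc1. Subgame-perfect outcome: (Loc1, Uptown) with payoffs (3, 8).
Under simultaneous play:
North Co.'s best replies: Uptown→Loc2; Midtown→Loc3; Downtown→Loc2.
South Co.'s best replies: Loc1→Uptown; Loc2→Downtown; Loc3→Downtown; Loc4→Uptown.
Only (Loc2, Downtown) has each player best-responding; Nash payoffs (1, 8).
North Co.'s commitment gain: 3 − 1 = 2.

2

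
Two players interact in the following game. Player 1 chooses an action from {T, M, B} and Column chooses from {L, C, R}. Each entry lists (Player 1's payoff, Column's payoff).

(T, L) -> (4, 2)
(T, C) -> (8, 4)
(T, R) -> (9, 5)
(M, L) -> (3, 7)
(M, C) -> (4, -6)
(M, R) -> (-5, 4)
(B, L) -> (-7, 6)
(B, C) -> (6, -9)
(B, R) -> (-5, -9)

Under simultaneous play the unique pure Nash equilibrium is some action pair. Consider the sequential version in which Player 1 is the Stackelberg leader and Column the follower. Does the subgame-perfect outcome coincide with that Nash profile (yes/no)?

Column best-responds to each possible Player 1 move:
- T: BR = R, leader payoff 9.
- M: BR = L, leader payoff 3.
- B: BR = L, leader payoff -7.
Among 9, 3, -7, the best is 9 at T. Subgame-perfect outcome: (T, R) with payoffs (9, 5).
Under simultaneous play:
Player 1's best replies: L→T; C→T; R→T.
Column's best replies: T→R; M→L; B→L.
Only (T, R) has each player best-responding; Nash payoffs (9, 5).
Sequential outcome (T, R) coincides with the Nash profile (T, R).

yes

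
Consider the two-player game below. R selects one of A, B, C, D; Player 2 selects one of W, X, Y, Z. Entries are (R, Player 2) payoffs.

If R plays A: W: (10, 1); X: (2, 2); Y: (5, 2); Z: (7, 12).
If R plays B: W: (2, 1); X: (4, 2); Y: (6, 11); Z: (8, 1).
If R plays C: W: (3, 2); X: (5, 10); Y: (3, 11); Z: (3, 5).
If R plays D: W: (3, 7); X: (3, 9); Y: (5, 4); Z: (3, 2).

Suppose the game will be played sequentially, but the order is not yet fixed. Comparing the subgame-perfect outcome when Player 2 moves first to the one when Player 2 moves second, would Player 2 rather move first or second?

If R leads: Player 2's best replies are A→Z, B→Y, C→Y, D→X; R's induced payoffs 7, 6, 3, 3; outcome (A, Z), payoffs (7, 12).
If Player 2 leads: R's best replies are W→A, X→C, Y→B, Z→B; Player 2's induced payoffs 1, 10, 11, 1; outcome (B, Y), payoffs (6, 11).
Player 2 gets 11 moving first and 12 moving second, so Player 2 prefers to move second.

second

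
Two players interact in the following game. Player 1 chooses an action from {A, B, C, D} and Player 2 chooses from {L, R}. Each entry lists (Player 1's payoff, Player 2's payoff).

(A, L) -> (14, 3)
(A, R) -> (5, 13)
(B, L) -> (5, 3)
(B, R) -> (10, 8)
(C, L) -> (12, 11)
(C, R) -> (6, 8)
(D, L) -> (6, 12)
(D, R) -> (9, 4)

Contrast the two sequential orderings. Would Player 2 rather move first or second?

If Player 1 leads: Player 2's best replies are A→R, B→R, C→L, D→L; Player 1's induced payoffs 5, 10, 12, 6; outcome (C, L), payoffs (12, 11).
If Player 2 leads: Player 1's best replies are L→A, R→B; Player 2's induced payoffs 3, 8; outcome (B, R), payoffs (10, 8).
Player 2 gets 8 moving first and 11 moving second, so Player 2 prefers to move second.

second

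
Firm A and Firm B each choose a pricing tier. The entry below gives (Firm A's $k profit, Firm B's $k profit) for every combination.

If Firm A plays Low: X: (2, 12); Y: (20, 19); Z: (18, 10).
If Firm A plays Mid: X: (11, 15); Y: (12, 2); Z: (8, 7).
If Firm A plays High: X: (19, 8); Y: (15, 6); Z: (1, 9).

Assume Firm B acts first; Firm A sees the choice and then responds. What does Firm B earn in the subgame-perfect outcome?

Backward induction with Firm B moving first.
- X → Firm A plays High (best of 2, 11, 19); Firm B gets 8.
- Y → Firm A plays Low (best of 20, 12, 15); Firm B gets 19.
- Z → Firm A plays Low (best of 18, 8, 1); Firm B gets 10.
Firm B's induced payoffs are 8, 19, 10, so Firm B commits to Y. Subgame-perfect outcome: (Low, Y) with payoffs (20, 19).

19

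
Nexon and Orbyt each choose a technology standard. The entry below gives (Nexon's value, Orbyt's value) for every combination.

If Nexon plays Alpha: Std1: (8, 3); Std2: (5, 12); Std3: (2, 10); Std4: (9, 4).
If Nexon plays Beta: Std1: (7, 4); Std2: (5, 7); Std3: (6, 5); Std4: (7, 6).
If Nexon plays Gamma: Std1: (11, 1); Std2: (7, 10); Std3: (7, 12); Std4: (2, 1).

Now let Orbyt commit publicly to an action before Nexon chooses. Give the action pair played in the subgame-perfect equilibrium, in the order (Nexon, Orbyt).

(Gamma, Std3)

Solve by backward induction (Orbyt leads).
- Std1: Nexon compares 8, 7, 11 and picks Gamma; Orbyt would get 1.
- Std2: Nexon compares 5, 5, 7 and picks Gamma; Orbyt would get 10.
- Std3: Nexon compares 2, 6, 7 and picks Gamma; Orbyt would get 12.
- Std4: Nexon compares 9, 7, 2 and picks Alpha; Orbyt would get 4.
Orbyt's induced payoffs are 1, 10, 12, 4, so Orbyt commits to Std3. Subgame-perfect outcome: (Gamma, Std3) with payoffs (7, 12).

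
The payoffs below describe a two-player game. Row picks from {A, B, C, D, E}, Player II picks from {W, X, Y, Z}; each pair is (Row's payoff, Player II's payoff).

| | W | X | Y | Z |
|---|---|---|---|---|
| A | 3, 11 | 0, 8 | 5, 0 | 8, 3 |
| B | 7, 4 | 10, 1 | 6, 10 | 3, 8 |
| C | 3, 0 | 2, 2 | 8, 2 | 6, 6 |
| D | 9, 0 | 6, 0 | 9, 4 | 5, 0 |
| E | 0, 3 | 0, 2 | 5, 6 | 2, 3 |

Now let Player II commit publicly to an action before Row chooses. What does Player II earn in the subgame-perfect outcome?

4

Row best-responds to each possible Player II move:
- W: Row compares 3, 7, 3, 9, 0 and picks D; Player II would get 0.
- X: Row compares 0, 10, 2, 6, 0 and picks B; Player II would get 1.
- Y: Row compares 5, 6, 8, 9, 5 and picks D; Player II would get 4.
- Z: Row compares 8, 3, 6, 5, 2 and picks A; Player II would get 3.
Maximizing over 0, 1, 4, 3, Player II chooses Y. Subgame-perfect outcome: (D, Y) with payoffs (9, 4).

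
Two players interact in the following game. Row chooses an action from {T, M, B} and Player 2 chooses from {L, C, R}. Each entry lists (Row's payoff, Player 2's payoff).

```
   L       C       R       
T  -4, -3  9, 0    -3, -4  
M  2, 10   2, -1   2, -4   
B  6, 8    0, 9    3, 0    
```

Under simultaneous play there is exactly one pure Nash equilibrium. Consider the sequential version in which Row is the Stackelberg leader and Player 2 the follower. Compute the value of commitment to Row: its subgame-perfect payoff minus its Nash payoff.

0

Work backward from Player 2's decision.
- T: Player 2 compares -3, 0, -4 and picks C; Row would get 9.
- M: Player 2 compares 10, -1, -4 and picks L; Row would get 2.
- B: Player 2 compares 8, 9, 0 and picks C; Row would get 0.
Among 9, 2, 0, the best is 9 at T. Subgame-perfect outcome: (T, C) with payoffs (9, 0).
Now find the simultaneous Nash equilibrium.
Row's best replies: L→B; C→T; R→B.
Player 2's best replies: T→C; M→L; B→C.
The unique mutual best reply is (T, C), giving (9, 0).
Row's commitment gain: 9 − 9 = 0.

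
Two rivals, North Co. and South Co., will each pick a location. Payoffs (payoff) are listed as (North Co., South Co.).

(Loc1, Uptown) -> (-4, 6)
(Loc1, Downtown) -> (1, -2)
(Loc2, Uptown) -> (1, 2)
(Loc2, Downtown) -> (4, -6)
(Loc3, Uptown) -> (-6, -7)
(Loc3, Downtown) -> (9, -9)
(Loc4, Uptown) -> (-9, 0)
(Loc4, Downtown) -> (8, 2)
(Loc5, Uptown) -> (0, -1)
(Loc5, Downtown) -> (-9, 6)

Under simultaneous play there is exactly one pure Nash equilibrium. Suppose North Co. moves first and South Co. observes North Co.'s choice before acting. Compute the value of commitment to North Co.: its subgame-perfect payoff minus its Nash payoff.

7

Backward induction with North Co. moving first.
- Loc1: South Co. compares 6, -2 and picks Uptown; North Co. would get -4.
- Loc2: South Co. compares 2, -6 and picks Uptown; North Co. would get 1.
- Loc3: South Co. compares -7, -9 and picks Uptown; North Co. would get -6.
- Loc4: South Co. compares 0, 2 and picks Downtown; North Co. would get 8.
- Loc5: South Co. compares -1, 6 and picks Downtown; North Co. would get -9.
Among -4, 1, -6, 8, -9, the best is 8 at Loc4. Subgame-perfect outcome: (Loc4, Downtown) with payoffs (8, 2).
For the simultaneous game, intersect best replies.
North Co.'s best replies: Uptown→Loc2; Downtown→Loc3.
South Co.'s best replies: Loc1→Uptown; Loc2→Uptown; Loc3→Uptown; Loc4→Downtown; Loc5→Downtown.
Only (Loc2, Uptown) has each player best-responding; Nash payoffs (1, 2).
North Co.'s commitment gain: 8 − 1 = 7.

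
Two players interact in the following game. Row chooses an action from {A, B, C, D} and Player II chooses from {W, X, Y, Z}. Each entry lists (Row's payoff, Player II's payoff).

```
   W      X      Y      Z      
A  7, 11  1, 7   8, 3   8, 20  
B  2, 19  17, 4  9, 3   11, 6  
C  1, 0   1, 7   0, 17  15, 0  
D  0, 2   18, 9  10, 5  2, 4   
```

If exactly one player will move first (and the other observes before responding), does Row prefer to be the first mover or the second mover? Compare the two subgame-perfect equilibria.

first

If Row leads: Player II's best replies are A→Z, B→W, C→Y, D→X; Row's induced payoffs 8, 2, 0, 18; outcome (D, X), payoffs (18, 9).
If Player II leads: Row's best replies are W→A, X→D, Y→D, Z→C; Player II's induced payoffs 11, 9, 5, 0; outcome (A, W), payoffs (7, 11).
Row gets 18 moving first and 7 moving second, so Row prefers to move first.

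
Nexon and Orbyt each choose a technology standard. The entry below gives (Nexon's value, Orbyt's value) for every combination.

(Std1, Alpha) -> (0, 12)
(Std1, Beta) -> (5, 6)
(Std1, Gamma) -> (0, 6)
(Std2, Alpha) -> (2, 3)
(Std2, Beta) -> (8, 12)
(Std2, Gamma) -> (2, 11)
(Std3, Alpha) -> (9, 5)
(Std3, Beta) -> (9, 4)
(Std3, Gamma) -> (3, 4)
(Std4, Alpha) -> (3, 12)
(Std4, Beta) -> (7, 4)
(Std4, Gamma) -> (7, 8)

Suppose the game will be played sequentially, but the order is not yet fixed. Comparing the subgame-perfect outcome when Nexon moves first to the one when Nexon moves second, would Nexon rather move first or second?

If Nexon leads: Orbyt's best replies are Std1→Alpha, Std2→Beta, Std3→Alpha, Std4→Alpha; Nexon's induced payoffs 0, 8, 9, 3; outcome (Std3, Alpha), payoffs (9, 5).
If Orbyt leads: Nexon's best replies are Alpha→Std3, Beta→Std3, Gamma→Std4; Orbyt's induced payoffs 5, 4, 8; outcome (Std4, Gamma), payoffs (7, 8).
Nexon gets 9 moving first and 7 moving second, so Nexon prefers to move first.

first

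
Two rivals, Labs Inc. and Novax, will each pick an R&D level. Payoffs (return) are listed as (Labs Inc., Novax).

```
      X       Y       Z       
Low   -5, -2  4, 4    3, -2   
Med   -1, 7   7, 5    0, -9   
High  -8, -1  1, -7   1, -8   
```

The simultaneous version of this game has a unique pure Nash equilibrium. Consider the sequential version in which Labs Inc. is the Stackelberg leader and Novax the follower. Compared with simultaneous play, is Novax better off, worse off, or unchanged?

Work backward from Novax's decision.
- Low → Novax plays Y (best of -2, 4, -2); Labs Inc. gets 4.
- Med → Novax plays X (best of 7, 5, -9); Labs Inc. gets -1.
- High → Novax plays X (best of -1, -7, -8); Labs Inc. gets -8.
Labs Inc.'s induced payoffs are 4, -1, -8, so Labs Inc. commits to Low. Subgame-perfect outcome: (Low, Y) with payoffs (4, 4).
Now find the simultaneous Nash equilibrium.
Labs Inc.'s best replies: X→Med; Y→Med; Z→Low.
Novax's best replies: Low→Y; Med→X; High→X.
Only (Med, X) has each player best-responding; Nash payoffs (-1, 7).
Novax earns 4 sequentially versus 7 at the Nash outcome: worse off.

worse off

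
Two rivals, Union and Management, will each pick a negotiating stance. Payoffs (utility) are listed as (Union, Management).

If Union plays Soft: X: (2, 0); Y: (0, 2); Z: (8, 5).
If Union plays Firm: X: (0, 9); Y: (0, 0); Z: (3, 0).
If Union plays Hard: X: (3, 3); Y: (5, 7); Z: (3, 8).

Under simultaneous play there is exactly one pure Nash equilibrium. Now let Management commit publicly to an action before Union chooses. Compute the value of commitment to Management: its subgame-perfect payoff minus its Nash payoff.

2

Work backward from Union's decision.
- X → Union plays Hard (best of 2, 0, 3); Management gets 3.
- Y → Union plays Hard (best of 0, 0, 5); Management gets 7.
- Z → Union plays Soft (best of 8, 3, 3); Management gets 5.
Maximizing over 3, 7, 5, Management chooses Y. Subgame-perfect outcome: (Hard, Y) with payoffs (5, 7).
Now find the simultaneous Nash equilibrium.
Union's best replies: X→Hard; Y→Hard; Z→Soft.
Management's best replies: Soft→Z; Firm→X; Hard→Z.
The unique mutual best reply is (Soft, Z), giving (8, 5).
Management's commitment gain: 7 − 5 = 2.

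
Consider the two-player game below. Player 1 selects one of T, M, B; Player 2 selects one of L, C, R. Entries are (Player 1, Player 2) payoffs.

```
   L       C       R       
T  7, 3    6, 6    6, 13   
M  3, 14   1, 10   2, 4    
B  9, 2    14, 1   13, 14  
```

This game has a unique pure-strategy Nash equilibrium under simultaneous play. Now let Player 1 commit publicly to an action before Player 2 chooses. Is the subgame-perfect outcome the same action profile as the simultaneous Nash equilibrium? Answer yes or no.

Solve by backward induction (Player 1 leads).
- T → Player 2 plays R (best of 3, 6, 13); Player 1 gets 6.
- M → Player 2 plays L (best of 14, 10, 4); Player 1 gets 3.
- B → Player 2 plays R (best of 2, 1, 14); Player 1 gets 13.
Player 1's induced payoffs are 6, 3, 13, so Player 1 commits to B. Subgame-perfect outcome: (B, R) with payoffs (13, 14).
For the simultaneous game, intersect best replies.
Player 1's best replies: L→B; C→B; R→B.
Player 2's best replies: T→R; M→L; B→R.
Only (B, R) has each player best-responding; Nash payoffs (13, 14).
Sequential outcome (B, R) coincides with the Nash profile (B, R).

yes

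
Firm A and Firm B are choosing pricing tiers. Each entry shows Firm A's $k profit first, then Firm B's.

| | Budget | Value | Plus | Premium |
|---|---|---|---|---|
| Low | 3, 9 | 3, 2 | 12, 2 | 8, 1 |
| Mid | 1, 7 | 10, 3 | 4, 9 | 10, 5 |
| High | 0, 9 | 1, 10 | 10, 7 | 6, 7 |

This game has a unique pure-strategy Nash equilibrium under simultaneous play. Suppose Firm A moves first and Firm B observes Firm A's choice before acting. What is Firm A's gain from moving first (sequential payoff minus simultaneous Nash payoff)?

1

Work backward from Firm B's decision.
- Low: BR = Budget, leader payoff 3.
- Mid: BR = Plus, leader payoff 4.
- High: BR = Value, leader payoff 1.
Among 3, 4, 1, the best is 4 at Mid. Subgame-perfect outcome: (Mid, Plus) with payoffs (4, 9).
Under simultaneous play:
Firm A's best replies: Budget→Low; Value→Mid; Plus→Low; Premium→Mid.
Firm B's best replies: Low→Budget; Mid→Plus; High→Value.
Only (Low, Budget) has each player best-responding; Nash payoffs (3, 9).
Firm A's commitment gain: 4 − 3 = 1.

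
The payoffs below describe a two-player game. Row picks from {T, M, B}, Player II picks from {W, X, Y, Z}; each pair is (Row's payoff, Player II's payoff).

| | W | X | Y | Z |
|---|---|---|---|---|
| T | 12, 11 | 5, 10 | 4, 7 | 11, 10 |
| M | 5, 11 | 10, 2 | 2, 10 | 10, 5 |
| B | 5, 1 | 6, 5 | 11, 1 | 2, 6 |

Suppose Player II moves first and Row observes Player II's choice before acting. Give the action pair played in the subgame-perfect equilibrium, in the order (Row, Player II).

Row best-responds to each possible Player II move:
- W → Row plays T (best of 12, 5, 5); Player II gets 11.
- X → Row plays M (best of 5, 10, 6); Player II gets 2.
- Y → Row plays B (best of 4, 2, 11); Player II gets 1.
- Z → Row plays T (best of 11, 10, 2); Player II gets 10.
Among 11, 2, 1, 10, the best is 11 at W. Subgame-perfect outcome: (T, W) with payoffs (12, 11).

(T, W)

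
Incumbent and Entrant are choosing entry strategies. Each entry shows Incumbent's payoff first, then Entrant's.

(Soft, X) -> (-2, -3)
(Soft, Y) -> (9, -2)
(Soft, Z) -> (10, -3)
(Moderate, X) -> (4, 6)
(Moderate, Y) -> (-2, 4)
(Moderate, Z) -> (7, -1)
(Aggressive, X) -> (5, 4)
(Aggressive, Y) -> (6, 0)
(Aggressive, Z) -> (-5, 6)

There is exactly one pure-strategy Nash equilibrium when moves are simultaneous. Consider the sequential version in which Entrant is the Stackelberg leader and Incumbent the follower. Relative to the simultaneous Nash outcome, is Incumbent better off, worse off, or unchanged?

worse off

Backward induction with Entrant moving first.
- X: Incumbent compares -2, 4, 5 and picks Aggressive; Entrant would get 4.
- Y: Incumbent compares 9, -2, 6 and picks Soft; Entrant would get -2.
- Z: Incumbent compares 10, 7, -5 and picks Soft; Entrant would get -3.
Entrant's induced payoffs are 4, -2, -3, so Entrant commits to X. Subgame-perfect outcome: (Aggressive, X) with payoffs (5, 4).
For the simultaneous game, intersect best replies.
Incumbent's best replies: X→Aggressive; Y→Soft; Z→Soft.
Entrant's best replies: Soft→Y; Moderate→X; Aggressive→Z.
Only (Soft, Y) has each player best-responding; Nash payoffs (9, -2).
Incumbent earns 5 sequentially versus 9 at the Nash outcome: worse off.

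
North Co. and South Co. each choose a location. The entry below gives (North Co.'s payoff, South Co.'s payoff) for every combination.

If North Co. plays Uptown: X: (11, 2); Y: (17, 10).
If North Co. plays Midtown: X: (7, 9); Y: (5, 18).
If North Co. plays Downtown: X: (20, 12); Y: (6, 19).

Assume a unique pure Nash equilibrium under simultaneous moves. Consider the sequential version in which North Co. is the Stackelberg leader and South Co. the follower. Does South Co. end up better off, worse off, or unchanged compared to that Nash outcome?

unchanged

Work backward from South Co.'s decision.
- Uptown: South Co. compares 2, 10 and picks Y; North Co. would get 17.
- Midtown: South Co. compares 9, 18 and picks Y; North Co. would get 5.
- Downtown: South Co. compares 12, 19 and picks Y; North Co. would get 6.
Among 17, 5, 6, the best is 17 at Uptown. Subgame-perfect outcome: (Uptown, Y) with payoffs (17, 10).
Under simultaneous play:
North Co.'s best replies: X→Downtown; Y→Uptown.
South Co.'s best replies: Uptown→Y; Midtown→Y; Downtown→Y.
The unique mutual best reply is (Uptown, Y), giving (17, 10).
South Co. earns 10 sequentially versus 10 at the Nash outcome: unchanged.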